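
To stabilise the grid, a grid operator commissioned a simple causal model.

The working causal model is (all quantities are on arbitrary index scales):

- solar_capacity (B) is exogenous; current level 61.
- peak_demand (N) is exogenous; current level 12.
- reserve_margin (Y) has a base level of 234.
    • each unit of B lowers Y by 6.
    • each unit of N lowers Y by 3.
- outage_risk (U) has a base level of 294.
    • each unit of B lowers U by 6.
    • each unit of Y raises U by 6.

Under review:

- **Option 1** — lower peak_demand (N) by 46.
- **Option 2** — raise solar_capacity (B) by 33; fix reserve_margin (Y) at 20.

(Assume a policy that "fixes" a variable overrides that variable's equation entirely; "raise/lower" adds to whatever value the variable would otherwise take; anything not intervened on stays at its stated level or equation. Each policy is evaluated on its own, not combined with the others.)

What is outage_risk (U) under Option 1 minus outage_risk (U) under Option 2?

-102

Option 1 (N − 46):
  B = 61
  N = 12 − 46 = -34
  Y = 234 − 6·61 − 3·(-34) = -30
  U = 294 − 6·61 + 6·(-30) = -252
Option 2 (B + 33, Y := 20):
  B = 61 + 33 = 94
  N = 12
  Y = 20
  U = 294 − 6·94 + 6·20 = -150
U: -252 − (-150) = -102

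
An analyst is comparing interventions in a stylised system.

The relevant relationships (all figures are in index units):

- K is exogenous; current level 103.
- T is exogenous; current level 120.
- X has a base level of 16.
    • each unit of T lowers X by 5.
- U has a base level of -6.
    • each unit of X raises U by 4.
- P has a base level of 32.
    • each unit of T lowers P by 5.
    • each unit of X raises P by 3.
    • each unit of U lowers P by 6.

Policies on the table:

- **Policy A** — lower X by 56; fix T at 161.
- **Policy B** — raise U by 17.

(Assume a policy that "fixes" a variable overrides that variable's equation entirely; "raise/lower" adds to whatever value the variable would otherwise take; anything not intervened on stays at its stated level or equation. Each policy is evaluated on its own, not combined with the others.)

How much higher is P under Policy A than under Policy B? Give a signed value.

5378

Policy A (X − 56, T := 161):
  T = 161
  X = 16 − 5·161 (−56 from intervention) = -845
  U = -6 + 4·(-845) = -3386
  P = 32 − 5·161 + 3·(-845) − 6·(-3386) = 17008
Policy B (U + 17):
  T = 120
  X = 16 − 5·120 = -584
  U = -6 + 4·(-584) (+17 from intervention) = -2325
  P = 32 − 5·120 + 3·(-584) − 6·(-2325) = 11630
P: 17008 − 11630 = 5378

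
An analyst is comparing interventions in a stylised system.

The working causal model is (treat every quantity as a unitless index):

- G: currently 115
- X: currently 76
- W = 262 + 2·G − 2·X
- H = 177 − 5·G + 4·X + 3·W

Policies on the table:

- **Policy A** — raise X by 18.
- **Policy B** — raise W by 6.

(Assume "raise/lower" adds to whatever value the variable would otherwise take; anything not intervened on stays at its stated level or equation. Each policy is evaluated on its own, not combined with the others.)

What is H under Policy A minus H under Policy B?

-54

Policy A (X + 18):
  G = 115
  X = 76 + 18 = 94
  W = 262 + 2·115 − 2·94 = 304
  H = 177 − 5·115 + 4·94 + 3·304 = 890
Policy B (W + 6):
  G = 115
  X = 76
  W = 262 + 2·115 − 2·76 (+6 from intervention) = 346
  H = 177 − 5·115 + 4·76 + 3·346 = 944
H: 890 − 944 = -54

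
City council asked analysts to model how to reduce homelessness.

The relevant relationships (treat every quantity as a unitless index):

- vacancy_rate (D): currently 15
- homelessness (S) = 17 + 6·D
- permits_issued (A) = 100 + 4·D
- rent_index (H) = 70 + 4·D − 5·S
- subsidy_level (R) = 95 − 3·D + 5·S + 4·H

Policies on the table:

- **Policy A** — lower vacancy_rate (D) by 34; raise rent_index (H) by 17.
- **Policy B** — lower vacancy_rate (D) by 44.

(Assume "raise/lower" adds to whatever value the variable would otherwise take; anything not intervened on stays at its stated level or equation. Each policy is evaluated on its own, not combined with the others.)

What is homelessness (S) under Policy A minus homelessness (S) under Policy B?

Policy A (D − 34, H + 17):
  D = 15 − 34 = -19
  S = 17 + 6·(-19) = -97
Policy B (D − 44):
  D = 15 − 44 = -29
  S = 17 + 6·(-29) = -157
S: -97 − (-157) = 60

60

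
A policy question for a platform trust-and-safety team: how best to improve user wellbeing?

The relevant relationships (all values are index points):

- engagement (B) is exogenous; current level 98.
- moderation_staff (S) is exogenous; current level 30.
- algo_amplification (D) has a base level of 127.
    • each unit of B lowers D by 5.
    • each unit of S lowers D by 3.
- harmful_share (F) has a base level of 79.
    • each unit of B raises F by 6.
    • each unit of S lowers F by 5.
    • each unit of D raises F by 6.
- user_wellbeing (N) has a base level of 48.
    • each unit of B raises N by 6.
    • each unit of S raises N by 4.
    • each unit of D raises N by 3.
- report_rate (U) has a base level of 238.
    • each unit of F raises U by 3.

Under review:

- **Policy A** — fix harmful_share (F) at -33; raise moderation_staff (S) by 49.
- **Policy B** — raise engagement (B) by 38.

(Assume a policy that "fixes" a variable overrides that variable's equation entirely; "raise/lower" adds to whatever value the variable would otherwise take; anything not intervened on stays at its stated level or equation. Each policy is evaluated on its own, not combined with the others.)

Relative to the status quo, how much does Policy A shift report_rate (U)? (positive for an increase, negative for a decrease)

Baseline:
  B = 98
  S = 30
  D = 127 − 5·98 − 3·30 = -453
  F = 79 + 6·98 − 5·30 + 6·(-453) = -2201
  U = 238 + 3·(-2201) = -6365
Policy A (F := -33, S + 49):
  B = 98
  S = 30 + 49 = 79
  D = 127 − 5·98 − 3·79 = -600
  F = -33
  U = 238 + 3·(-33) = 139
Change in U: 139 − (-6365) = 6504

6504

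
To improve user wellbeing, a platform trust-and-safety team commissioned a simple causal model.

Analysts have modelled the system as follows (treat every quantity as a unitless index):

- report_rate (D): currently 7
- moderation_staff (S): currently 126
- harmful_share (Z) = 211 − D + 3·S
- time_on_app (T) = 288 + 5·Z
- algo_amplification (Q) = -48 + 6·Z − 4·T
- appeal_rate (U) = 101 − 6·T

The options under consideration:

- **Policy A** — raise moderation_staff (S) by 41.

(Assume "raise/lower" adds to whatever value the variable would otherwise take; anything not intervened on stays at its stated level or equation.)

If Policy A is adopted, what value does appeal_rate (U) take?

Policy A (S + 41):
  D = 7
  S = 126 + 41 = 167
  Z = 211 − 7 + 3·167 = 705
  T = 288 + 5·705 = 3813
  U = 101 − 6·3813 = -22777

-22777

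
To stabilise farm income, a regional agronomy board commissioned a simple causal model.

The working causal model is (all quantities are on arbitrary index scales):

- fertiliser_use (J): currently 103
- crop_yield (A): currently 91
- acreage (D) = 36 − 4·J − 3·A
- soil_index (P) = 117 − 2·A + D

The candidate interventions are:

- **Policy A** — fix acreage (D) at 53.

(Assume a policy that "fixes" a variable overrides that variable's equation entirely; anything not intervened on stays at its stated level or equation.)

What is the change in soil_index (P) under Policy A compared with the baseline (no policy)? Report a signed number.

Baseline:
  J = 103
  A = 91
  D = 36 − 4·103 − 3·91 = -649
  P = 117 − 2·91 + (-649) = -714
Policy A (D := 53):
  J = 103
  A = 91
  D = 53
  P = 117 − 2·91 + 53 = -12
Change in P: -12 − (-714) = 702

702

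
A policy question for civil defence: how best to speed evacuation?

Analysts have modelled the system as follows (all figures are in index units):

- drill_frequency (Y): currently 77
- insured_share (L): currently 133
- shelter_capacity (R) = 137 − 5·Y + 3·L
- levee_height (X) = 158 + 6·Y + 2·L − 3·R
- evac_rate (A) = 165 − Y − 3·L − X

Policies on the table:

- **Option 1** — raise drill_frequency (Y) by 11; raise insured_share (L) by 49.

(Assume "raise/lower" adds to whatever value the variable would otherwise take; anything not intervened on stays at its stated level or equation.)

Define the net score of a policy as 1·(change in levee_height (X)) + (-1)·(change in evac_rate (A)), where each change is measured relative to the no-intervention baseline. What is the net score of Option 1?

-66

Baseline:
  Y = 77
  L = 133
  R = 137 − 5·77 + 3·133 = 151
  X = 158 + 6·77 + 2·133 − 3·151 = 433
  A = 165 − 77 − 3·133 − 433 = -744
Option 1 (Y + 11, L + 49):
  Y = 77 + 11 = 88
  L = 133 + 49 = 182
  R = 137 − 5·88 + 3·182 = 243
  X = 158 + 6·88 + 2·182 − 3·243 = 321
  A = 165 − 88 − 3·182 − 321 = -790
ΔX = 321 − 433 = -112; ΔA = -790 − (-744) = -46
Score = 1·(-112) + (-1)·(-46) = -66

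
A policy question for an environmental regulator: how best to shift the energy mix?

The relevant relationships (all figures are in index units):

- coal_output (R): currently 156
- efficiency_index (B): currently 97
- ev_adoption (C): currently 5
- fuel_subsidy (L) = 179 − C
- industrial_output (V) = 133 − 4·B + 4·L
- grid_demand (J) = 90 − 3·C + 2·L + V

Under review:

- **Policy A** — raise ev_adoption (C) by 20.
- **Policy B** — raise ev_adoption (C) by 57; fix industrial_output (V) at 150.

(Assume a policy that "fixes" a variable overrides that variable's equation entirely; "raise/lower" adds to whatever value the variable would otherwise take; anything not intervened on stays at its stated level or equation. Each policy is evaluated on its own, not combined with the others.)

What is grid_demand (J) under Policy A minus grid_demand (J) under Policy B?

396

Policy A (C + 20):
  B = 97
  C = 5 + 20 = 25
  L = 179 − 25 = 154
  V = 133 − 4·97 + 4·154 = 361
  J = 90 − 3·25 + 2·154 + 361 = 684
Policy B (C + 57, V := 150):
  B = 97
  C = 5 + 57 = 62
  L = 179 − 62 = 117
  V = 150
  J = 90 − 3·62 + 2·117 + 150 = 288
J: 684 − 288 = 396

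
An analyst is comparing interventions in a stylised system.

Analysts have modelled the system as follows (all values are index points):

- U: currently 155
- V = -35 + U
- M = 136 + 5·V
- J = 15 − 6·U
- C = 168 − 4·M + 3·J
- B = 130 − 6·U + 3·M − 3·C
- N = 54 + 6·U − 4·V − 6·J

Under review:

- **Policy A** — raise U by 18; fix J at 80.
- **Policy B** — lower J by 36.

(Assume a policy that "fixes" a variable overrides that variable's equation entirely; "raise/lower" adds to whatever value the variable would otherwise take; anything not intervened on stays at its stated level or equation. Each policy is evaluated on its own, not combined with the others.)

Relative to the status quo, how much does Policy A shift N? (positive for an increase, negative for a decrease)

Baseline:
  U = 155
  V = -35 + 155 = 120
  J = 15 − 6·155 = -915
  N = 54 + 6·155 − 4·120 − 6·(-915) = 5994
Policy A (U + 18, J := 80):
  U = 155 + 18 = 173
  V = -35 + 173 = 138
  J = 80
  N = 54 + 6·173 − 4·138 − 6·80 = 60
Change in N: 60 − 5994 = -5934

-5934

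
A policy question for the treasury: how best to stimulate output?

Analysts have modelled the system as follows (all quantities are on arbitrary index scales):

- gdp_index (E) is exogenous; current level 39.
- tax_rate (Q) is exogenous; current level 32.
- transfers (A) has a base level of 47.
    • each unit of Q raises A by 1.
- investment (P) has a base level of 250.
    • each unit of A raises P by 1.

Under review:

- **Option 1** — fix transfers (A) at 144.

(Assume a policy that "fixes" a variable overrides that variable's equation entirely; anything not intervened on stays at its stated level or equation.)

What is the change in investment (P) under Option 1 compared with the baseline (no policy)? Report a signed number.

Baseline:
  Q = 32
  A = 47 + 32 = 79
  P = 250 + 79 = 329
Option 1 (A := 144):
  Q = 32
  A = 144
  P = 250 + 144 = 394
Change in P: 394 − 329 = 65

65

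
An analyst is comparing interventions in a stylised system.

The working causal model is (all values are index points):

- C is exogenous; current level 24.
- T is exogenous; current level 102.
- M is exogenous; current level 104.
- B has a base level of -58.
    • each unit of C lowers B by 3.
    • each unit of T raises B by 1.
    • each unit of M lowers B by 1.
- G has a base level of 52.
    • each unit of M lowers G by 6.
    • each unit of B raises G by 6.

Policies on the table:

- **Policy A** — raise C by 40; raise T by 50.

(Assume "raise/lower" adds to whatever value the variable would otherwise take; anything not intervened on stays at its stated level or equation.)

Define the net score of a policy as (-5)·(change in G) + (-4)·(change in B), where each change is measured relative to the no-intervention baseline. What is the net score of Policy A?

2380

Baseline:
  C = 24
  T = 102
  M = 104
  B = -58 − 3·24 + 102 − 104 = -132
  G = 52 − 6·104 + 6·(-132) = -1364
Policy A (C + 40, T + 50):
  C = 24 + 40 = 64
  T = 102 + 50 = 152
  M = 104
  B = -58 − 3·64 + 152 − 104 = -202
  G = 52 − 6·104 + 6·(-202) = -1784
ΔG = -1784 − (-1364) = -420; ΔB = -202 − (-132) = -70
Score = (-5)·(-420) + (-4)·(-70) = 2380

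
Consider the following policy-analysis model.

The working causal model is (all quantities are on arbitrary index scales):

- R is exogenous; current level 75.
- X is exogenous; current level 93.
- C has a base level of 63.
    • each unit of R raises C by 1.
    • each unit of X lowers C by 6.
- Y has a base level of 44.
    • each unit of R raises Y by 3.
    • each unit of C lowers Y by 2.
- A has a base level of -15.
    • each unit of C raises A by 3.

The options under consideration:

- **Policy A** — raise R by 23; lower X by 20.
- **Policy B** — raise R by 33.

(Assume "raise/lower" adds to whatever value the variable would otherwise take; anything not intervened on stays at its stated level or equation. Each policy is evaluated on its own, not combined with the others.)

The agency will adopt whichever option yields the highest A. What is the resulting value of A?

Policy A (R + 23, X − 20):
  R = 75 + 23 = 98
  X = 93 − 20 = 73
  C = 63 + 98 − 6·73 = -277
  A = -15 + 3·(-277) = -846
Policy B (R + 33):
  R = 75 + 33 = 108
  X = 93
  C = 63 + 108 − 6·93 = -387
  A = -15 + 3·(-387) = -1176
Comparing — Policy A: A=-846, Policy B: A=-1176. Highest is -846 (Policy A).

-846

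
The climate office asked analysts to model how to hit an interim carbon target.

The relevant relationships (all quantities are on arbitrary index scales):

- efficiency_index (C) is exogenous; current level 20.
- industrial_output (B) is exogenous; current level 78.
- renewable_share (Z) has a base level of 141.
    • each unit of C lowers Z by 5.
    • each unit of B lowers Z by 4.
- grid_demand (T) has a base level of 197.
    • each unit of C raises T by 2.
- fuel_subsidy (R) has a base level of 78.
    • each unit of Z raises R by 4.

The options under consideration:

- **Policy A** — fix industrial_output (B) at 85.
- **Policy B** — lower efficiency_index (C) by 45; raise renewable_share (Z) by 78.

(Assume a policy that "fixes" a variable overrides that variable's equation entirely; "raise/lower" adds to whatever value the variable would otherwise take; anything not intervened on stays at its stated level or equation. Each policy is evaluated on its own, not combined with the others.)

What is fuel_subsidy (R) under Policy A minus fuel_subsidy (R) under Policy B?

-1324

Policy A (B := 85):
  C = 20
  B = 85
  Z = 141 − 5·20 − 4·85 = -299
  R = 78 + 4·(-299) = -1118
Policy B (C − 45, Z + 78):
  C = 20 − 45 = -25
  B = 78
  Z = 141 − 5·(-25) − 4·78 (+78 from intervention) = 32
  R = 78 + 4·32 = 206
R: -1118 − 206 = -1324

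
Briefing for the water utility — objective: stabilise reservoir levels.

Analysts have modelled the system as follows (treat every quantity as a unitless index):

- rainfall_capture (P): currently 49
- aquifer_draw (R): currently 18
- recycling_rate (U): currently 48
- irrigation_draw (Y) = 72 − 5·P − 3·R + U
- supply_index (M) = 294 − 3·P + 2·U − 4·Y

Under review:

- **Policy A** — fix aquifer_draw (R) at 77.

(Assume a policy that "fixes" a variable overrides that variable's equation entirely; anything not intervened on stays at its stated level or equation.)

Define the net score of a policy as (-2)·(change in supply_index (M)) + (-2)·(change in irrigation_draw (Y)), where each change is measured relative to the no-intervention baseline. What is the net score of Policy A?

Baseline:
  P = 49
  R = 18
  U = 48
  Y = 72 − 5·49 − 3·18 + 48 = -179
  M = 294 − 3·49 + 2·48 − 4·(-179) = 959
Policy A (R := 77):
  P = 49
  R = 77
  U = 48
  Y = 72 − 5·49 − 3·77 + 48 = -356
  M = 294 − 3·49 + 2·48 − 4·(-356) = 1667
ΔM = 1667 − 959 = 708; ΔY = -356 − (-179) = -177
Score = (-2)·708 + (-2)·(-177) = -1062

-1062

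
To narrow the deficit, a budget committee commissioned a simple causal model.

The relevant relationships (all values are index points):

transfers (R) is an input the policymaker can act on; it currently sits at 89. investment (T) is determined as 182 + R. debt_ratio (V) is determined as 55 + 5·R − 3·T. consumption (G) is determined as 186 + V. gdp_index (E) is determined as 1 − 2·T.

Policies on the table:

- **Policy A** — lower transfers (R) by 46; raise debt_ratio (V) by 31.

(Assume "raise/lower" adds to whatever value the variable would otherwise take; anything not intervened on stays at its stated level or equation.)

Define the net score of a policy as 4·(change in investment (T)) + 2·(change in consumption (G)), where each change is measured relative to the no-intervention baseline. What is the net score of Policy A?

-306

Baseline:
  R = 89
  T = 182 + 89 = 271
  V = 55 + 5·89 − 3·271 = -313
  G = 186 + (-313) = -127
Policy A (R − 46, V + 31):
  R = 89 − 46 = 43
  T = 182 + 43 = 225
  V = 55 + 5·43 − 3·225 (+31 from intervention) = -374
  G = 186 + (-374) = -188
ΔT = 225 − 271 = -46; ΔG = -188 − (-127) = -61
Score = 4·(-46) + 2·(-61) = -306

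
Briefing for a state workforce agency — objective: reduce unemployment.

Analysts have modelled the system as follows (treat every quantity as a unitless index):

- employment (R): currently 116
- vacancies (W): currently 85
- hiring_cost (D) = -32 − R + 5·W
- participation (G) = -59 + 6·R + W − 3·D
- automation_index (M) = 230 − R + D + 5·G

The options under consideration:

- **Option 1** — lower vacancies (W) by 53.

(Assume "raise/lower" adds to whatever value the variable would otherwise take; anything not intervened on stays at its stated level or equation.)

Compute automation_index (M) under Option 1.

Option 1 (W − 53):
  R = 116
  W = 85 − 53 = 32
  D = -32 − 116 + 5·32 = 12
  G = -59 + 6·116 + 32 − 3·12 = 633
  M = 230 − 116 + 12 + 5·633 = 3291

3291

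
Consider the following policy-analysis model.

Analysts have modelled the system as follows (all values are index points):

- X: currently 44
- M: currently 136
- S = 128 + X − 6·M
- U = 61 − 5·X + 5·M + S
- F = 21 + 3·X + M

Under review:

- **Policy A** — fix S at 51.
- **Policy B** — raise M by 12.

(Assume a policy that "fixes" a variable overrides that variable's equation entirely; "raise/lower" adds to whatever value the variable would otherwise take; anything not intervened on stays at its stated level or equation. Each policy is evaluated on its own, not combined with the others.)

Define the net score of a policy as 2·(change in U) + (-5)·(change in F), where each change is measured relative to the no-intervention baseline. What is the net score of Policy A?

1390

Baseline:
  X = 44
  M = 136
  S = 128 + 44 − 6·136 = -644
  U = 61 − 5·44 + 5·136 + (-644) = -123
  F = 21 + 3·44 + 136 = 289
Policy A (S := 51):
  X = 44
  M = 136
  S = 51
  U = 61 − 5·44 + 5·136 + 51 = 572
  F = 21 + 3·44 + 136 = 289
ΔU = 572 − (-123) = 695; ΔF = 289 − 289 = 0
Score = 2·695 + (-5)·0 = 1390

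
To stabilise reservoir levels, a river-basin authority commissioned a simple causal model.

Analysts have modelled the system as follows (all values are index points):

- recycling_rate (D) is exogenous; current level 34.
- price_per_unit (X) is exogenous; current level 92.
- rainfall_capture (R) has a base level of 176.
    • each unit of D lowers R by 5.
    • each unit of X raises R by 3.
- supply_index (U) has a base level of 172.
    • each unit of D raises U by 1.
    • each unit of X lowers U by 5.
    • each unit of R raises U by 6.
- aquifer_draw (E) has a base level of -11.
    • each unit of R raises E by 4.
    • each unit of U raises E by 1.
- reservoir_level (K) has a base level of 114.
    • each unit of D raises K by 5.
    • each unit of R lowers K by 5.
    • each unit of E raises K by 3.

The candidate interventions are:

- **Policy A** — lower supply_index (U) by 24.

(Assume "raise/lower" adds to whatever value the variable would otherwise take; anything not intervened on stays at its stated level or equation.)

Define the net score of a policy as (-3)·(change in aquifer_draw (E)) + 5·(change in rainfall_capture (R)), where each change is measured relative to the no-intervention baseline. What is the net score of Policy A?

Baseline:
  D = 34
  X = 92
  R = 176 − 5·34 + 3·92 = 282
  U = 172 + 34 − 5·92 + 6·282 = 1438
  E = -11 + 4·282 + 1438 = 2555
Policy A (U − 24):
  D = 34
  X = 92
  R = 176 − 5·34 + 3·92 = 282
  U = 172 + 34 − 5·92 + 6·282 (−24 from intervention) = 1414
  E = -11 + 4·282 + 1414 = 2531
ΔE = 2531 − 2555 = -24; ΔR = 282 − 282 = 0
Score = (-3)·(-24) + 5·0 = 72

72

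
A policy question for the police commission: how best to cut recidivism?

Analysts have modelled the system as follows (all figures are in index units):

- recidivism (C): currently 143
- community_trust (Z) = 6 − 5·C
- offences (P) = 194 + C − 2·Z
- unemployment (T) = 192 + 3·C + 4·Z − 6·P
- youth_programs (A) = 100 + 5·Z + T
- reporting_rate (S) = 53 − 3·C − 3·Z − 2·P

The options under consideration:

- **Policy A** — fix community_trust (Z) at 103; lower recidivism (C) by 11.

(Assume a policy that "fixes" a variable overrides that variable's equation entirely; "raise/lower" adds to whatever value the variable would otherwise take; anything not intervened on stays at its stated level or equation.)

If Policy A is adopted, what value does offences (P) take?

Policy A (Z := 103, C − 11):
  C = 143 − 11 = 132
  Z = 103
  P = 194 + 132 − 2·103 = 120

120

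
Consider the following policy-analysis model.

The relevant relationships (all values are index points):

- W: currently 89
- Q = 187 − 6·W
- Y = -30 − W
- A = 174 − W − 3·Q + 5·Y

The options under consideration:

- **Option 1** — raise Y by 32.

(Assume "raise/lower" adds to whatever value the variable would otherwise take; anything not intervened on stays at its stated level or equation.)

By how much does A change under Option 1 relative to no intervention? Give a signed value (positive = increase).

160

Baseline:
  W = 89
  Q = 187 − 6·89 = -347
  Y = -30 − 89 = -119
  A = 174 − 89 − 3·(-347) + 5·(-119) = 531
Option 1 (Y + 32):
  W = 89
  Q = 187 − 6·89 = -347
  Y = -30 − 89 (+32 from intervention) = -87
  A = 174 − 89 − 3·(-347) + 5·(-87) = 691
Change in A: 691 − 531 = 160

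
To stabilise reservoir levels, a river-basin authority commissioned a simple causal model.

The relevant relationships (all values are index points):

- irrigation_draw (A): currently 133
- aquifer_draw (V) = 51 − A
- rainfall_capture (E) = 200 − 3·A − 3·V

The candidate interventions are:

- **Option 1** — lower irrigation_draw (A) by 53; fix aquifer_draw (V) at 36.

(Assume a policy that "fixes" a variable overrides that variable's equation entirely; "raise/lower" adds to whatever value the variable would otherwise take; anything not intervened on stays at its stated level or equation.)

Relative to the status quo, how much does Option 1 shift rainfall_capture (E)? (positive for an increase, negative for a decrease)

Baseline:
  A = 133
  V = 51 − 133 = -82
  E = 200 − 3·133 − 3·(-82) = 47
Option 1 (A − 53, V := 36):
  A = 133 − 53 = 80
  V = 36
  E = 200 − 3·80 − 3·36 = -148
Change in E: -148 − 47 = -195

-195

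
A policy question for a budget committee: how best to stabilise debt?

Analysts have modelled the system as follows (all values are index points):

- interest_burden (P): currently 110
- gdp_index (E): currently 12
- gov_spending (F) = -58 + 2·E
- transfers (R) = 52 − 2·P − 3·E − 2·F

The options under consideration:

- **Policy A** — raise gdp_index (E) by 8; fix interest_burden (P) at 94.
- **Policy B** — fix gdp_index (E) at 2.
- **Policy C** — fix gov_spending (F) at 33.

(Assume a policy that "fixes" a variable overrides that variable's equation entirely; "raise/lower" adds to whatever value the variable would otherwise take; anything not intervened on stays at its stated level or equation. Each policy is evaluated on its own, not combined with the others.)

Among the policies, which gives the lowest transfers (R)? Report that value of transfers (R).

Policy A (E + 8, P := 94):
  P = 94
  E = 12 + 8 = 20
  F = -58 + 2·20 = -18
  R = 52 − 2·94 − 3·20 − 2·(-18) = -160
Policy B (E := 2):
  P = 110
  E = 2
  F = -58 + 2·2 = -54
  R = 52 − 2·110 − 3·2 − 2·(-54) = -66
Policy C (F := 33):
  P = 110
  E = 12
  F = 33
  R = 52 − 2·110 − 3·12 − 2·33 = -270
Comparing — Policy A: R=-160, Policy B: R=-66, Policy C: R=-270. Lowest is -270 (Policy C).

-270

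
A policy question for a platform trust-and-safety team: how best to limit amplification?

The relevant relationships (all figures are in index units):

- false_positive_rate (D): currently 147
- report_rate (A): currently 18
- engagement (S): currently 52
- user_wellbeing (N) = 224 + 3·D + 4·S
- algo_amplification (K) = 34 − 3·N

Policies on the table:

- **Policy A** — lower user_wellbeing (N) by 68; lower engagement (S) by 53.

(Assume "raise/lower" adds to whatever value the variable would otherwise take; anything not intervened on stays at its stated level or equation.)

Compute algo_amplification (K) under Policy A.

Policy A (N − 68, S − 53):
  D = 147
  S = 52 − 53 = -1
  N = 224 + 3·147 + 4·(-1) (−68 from intervention) = 593
  K = 34 − 3·593 = -1745

-1745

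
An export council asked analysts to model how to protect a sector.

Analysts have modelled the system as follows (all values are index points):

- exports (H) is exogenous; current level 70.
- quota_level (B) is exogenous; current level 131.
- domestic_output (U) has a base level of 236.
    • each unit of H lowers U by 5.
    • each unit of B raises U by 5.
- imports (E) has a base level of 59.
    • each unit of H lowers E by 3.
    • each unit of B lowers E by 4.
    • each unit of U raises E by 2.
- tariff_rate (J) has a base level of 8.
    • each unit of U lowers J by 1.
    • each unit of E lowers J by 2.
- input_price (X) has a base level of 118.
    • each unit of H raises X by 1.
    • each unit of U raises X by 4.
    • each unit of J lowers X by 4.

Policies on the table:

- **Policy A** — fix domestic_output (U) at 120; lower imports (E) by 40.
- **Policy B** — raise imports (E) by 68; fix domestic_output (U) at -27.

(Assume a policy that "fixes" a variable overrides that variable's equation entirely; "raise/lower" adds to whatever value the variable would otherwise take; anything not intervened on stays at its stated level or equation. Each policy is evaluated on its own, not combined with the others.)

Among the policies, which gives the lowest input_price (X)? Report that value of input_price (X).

Policy A (U := 120, E − 40):
  H = 70
  B = 131
  U = 120
  E = 59 − 3·70 − 4·131 + 2·120 (−40 from intervention) = -475
  J = 8 − 120 − 2·(-475) = 838
  X = 118 + 70 + 4·120 − 4·838 = -2684
Policy B (E + 68, U := -27):
  H = 70
  B = 131
  U = -27
  E = 59 − 3·70 − 4·131 + 2·(-27) (+68 from intervention) = -661
  J = 8 − (-27) − 2·(-661) = 1357
  X = 118 + 70 + 4·(-27) − 4·1357 = -5348
Comparing — Policy A: X=-2684, Policy B: X=-5348. Lowest is -5348 (Policy B).

-5348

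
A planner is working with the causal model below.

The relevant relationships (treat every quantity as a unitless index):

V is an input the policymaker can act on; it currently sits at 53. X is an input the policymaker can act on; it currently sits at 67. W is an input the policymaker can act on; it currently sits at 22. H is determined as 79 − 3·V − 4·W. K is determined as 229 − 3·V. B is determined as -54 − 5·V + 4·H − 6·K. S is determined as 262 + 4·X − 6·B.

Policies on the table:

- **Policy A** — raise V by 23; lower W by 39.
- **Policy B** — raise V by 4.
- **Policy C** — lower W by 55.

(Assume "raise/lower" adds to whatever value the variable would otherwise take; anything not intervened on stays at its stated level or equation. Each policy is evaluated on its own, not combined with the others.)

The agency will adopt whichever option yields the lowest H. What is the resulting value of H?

Policy A (V + 23, W − 39):
  V = 53 + 23 = 76
  W = 22 − 39 = -17
  H = 79 − 3·76 − 4·(-17) = -81
Policy B (V + 4):
  V = 53 + 4 = 57
  W = 22
  H = 79 − 3·57 − 4·22 = -180
Policy C (W − 55):
  V = 53
  W = 22 − 55 = -33
  H = 79 − 3·53 − 4·(-33) = 52
Comparing — Policy A: H=-81, Policy B: H=-180, Policy C: H=52. Lowest is -180 (Policy B).

-180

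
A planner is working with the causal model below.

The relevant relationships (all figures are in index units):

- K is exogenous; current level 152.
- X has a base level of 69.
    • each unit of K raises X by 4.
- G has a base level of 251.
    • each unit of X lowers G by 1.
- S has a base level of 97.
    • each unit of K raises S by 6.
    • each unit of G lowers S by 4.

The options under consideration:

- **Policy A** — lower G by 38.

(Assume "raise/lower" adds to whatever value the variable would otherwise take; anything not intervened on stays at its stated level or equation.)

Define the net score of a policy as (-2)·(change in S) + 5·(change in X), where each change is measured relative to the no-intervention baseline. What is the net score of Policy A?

Baseline:
  K = 152
  X = 69 + 4·152 = 677
  G = 251 − 677 = -426
  S = 97 + 6·152 − 4·(-426) = 2713
Policy A (G − 38):
  K = 152
  X = 69 + 4·152 = 677
  G = 251 − 677 (−38 from intervention) = -464
  S = 97 + 6·152 − 4·(-464) = 2865
ΔS = 2865 − 2713 = 152; ΔX = 677 − 677 = 0
Score = (-2)·152 + 5·0 = -304

-304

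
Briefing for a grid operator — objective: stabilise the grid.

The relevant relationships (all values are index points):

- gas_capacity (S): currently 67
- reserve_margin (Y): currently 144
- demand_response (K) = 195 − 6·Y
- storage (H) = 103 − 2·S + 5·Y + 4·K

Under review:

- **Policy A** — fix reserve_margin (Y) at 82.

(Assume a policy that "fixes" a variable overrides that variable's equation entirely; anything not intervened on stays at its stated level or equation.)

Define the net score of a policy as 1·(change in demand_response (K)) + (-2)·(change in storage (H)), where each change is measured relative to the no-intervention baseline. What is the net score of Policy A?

-1984

Baseline:
  S = 67
  Y = 144
  K = 195 − 6·144 = -669
  H = 103 − 2·67 + 5·144 + 4·(-669) = -1987
Policy A (Y := 82):
  S = 67
  Y = 82
  K = 195 − 6·82 = -297
  H = 103 − 2·67 + 5·82 + 4·(-297) = -809
ΔK = -297 − (-669) = 372; ΔH = -809 − (-1987) = 1178
Score = 1·372 + (-2)·1178 = -1984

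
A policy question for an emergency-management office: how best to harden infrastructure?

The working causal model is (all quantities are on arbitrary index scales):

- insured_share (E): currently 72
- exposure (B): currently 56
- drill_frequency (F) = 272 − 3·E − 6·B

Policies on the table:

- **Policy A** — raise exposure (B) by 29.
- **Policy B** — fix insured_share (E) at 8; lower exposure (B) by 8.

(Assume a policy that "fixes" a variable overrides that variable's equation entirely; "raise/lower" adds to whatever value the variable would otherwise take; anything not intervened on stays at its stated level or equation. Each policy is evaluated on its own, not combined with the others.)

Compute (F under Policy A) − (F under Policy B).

Policy A (B + 29):
  E = 72
  B = 56 + 29 = 85
  F = 272 − 3·72 − 6·85 = -454
Policy B (E := 8, B − 8):
  E = 8
  B = 56 − 8 = 48
  F = 272 − 3·8 − 6·48 = -40
F: -454 − (-40) = -414

-414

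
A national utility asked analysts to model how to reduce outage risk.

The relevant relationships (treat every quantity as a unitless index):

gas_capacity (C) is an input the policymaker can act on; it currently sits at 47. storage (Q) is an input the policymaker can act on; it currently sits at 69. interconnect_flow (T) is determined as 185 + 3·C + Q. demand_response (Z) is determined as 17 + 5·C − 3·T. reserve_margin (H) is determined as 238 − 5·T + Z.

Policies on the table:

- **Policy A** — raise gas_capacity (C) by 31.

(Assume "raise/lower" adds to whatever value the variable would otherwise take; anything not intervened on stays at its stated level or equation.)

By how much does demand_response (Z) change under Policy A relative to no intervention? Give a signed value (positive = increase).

-124

Baseline:
  C = 47
  Q = 69
  T = 185 + 3·47 + 69 = 395
  Z = 17 + 5·47 − 3·395 = -933
Policy A (C + 31):
  C = 47 + 31 = 78
  Q = 69
  T = 185 + 3·78 + 69 = 488
  Z = 17 + 5·78 − 3·488 = -1057
Change in Z: -1057 − (-933) = -124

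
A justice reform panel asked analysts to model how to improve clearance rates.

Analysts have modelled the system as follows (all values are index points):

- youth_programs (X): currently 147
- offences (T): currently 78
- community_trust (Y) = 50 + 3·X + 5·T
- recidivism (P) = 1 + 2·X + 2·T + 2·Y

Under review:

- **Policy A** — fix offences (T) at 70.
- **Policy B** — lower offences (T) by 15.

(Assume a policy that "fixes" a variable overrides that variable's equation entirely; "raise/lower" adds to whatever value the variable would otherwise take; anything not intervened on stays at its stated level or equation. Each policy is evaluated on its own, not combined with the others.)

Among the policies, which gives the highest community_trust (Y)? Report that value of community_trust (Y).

841

Policy A (T := 70):
  X = 147
  T = 70
  Y = 50 + 3·147 + 5·70 = 841
Policy B (T − 15):
  X = 147
  T = 78 − 15 = 63
  Y = 50 + 3·147 + 5·63 = 806
Comparing — Policy A: Y=841, Policy B: Y=806. Highest is 841 (Policy A).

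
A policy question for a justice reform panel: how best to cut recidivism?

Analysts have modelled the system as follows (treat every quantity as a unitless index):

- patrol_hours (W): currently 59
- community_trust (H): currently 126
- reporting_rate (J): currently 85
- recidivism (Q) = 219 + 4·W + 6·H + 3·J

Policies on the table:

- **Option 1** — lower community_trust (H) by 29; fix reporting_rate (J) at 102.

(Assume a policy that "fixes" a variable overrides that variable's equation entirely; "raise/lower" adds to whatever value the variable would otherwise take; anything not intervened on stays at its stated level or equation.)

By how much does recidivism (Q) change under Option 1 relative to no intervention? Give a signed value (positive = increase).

Baseline:
  W = 59
  H = 126
  J = 85
  Q = 219 + 4·59 + 6·126 + 3·85 = 1466
Option 1 (H − 29, J := 102):
  W = 59
  H = 126 − 29 = 97
  J = 102
  Q = 219 + 4·59 + 6·97 + 3·102 = 1343
Change in Q: 1343 − 1466 = -123

-123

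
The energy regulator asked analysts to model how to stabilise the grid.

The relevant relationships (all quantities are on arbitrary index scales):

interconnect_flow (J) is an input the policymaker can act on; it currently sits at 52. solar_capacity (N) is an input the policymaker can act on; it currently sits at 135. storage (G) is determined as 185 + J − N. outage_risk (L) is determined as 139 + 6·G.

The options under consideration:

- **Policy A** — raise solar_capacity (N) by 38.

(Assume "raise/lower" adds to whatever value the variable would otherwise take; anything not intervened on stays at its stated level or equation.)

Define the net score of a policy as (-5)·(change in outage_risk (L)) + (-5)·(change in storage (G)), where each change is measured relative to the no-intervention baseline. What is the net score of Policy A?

1330

Baseline:
  J = 52
  N = 135
  G = 185 + 52 − 135 = 102
  L = 139 + 6·102 = 751
Policy A (N + 38):
  J = 52
  N = 135 + 38 = 173
  G = 185 + 52 − 173 = 64
  L = 139 + 6·64 = 523
ΔL = 523 − 751 = -228; ΔG = 64 − 102 = -38
Score = (-5)·(-228) + (-5)·(-38) = 1330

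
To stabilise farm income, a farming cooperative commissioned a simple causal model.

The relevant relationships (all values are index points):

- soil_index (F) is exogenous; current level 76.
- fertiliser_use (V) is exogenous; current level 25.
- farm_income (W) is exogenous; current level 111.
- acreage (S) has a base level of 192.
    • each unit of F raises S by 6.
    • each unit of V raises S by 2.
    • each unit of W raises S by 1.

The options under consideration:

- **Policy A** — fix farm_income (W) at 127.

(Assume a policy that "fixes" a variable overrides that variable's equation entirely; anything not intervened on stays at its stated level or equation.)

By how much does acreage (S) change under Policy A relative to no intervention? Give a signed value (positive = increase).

16

Baseline:
  F = 76
  V = 25
  W = 111
  S = 192 + 6·76 + 2·25 + 111 = 809
Policy A (W := 127):
  F = 76
  V = 25
  W = 127
  S = 192 + 6·76 + 2·25 + 127 = 825
Change in S: 825 − 809 = 16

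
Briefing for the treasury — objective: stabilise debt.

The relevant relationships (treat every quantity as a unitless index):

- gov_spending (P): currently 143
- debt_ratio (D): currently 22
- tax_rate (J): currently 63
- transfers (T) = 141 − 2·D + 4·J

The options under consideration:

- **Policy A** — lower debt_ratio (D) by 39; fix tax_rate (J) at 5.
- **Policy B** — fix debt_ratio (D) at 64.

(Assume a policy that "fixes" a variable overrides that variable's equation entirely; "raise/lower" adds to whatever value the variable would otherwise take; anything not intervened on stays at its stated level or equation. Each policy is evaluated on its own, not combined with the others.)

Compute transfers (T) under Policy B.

265

Policy B (D := 64):
  D = 64
  J = 63
  T = 141 − 2·64 + 4·63 = 265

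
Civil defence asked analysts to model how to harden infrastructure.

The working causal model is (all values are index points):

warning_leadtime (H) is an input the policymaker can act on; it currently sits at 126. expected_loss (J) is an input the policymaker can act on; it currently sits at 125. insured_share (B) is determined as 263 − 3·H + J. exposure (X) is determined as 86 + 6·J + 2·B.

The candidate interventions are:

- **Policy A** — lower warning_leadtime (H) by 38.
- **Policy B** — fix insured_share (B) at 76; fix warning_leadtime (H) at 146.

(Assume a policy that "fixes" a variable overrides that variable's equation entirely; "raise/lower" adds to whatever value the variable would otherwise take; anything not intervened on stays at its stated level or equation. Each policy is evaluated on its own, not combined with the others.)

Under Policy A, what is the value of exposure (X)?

Policy A (H − 38):
  H = 126 − 38 = 88
  J = 125
  B = 263 − 3·88 + 125 = 124
  X = 86 + 6·125 + 2·124 = 1084

1084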